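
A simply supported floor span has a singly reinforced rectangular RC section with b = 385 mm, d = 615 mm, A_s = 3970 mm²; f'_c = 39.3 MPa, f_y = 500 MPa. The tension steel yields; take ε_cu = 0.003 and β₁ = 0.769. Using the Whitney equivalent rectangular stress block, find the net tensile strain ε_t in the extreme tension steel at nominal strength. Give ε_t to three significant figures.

a = A_s f_y/(0.85 f'_c b) = 154.34 mm.
β₁ = 0.769, so c = a/β₁ = 154.34/0.769 = 200.70 mm.
From the linear strain diagram with ε_cu = 0.003: ε_t = 0.003 (d − c)/c = 0.003 × (615 − 200.70)/200.70 = 0.00619.
Since ε_t ≥ 0.005, the section is tension-controlled.

ε_t ≈ 0.00619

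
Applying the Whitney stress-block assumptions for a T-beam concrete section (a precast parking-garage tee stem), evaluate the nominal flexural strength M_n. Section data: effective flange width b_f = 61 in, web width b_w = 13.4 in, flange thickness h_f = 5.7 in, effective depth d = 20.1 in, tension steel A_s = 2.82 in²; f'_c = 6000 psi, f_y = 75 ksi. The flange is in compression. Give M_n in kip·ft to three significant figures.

M_n ≈ 348 kip·ft

Tension: T = A_s f_y = 2.82 × 75 = 211.5 kips.
Try a within the flange: a = T/(0.85 f'_c b_f) = 211.5/(0.85 × 6 × 61) = 0.680 in.
Since a = 0.680 ≤ h_f = 5.7 in, the stress block lies entirely in the flange; analyse as a rectangular beam of width b_f.
M_n = T(d − a/2) = 211.5 × (20.1 − 0.34) = 4179.2 kip·in.
M_n = 4179.2/12 = 348.27 kip·ft.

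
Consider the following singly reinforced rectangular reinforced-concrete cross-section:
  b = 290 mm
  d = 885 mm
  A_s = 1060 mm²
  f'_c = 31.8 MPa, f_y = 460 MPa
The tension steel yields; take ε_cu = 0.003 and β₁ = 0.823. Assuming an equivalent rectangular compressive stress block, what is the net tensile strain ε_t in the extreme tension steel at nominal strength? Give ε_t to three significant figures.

ε_t ≈ 0.0321

a = A_s f_y/(0.85 f'_c b) = 62.20 mm.
β₁ = 0.823, so c = a/β₁ = 62.20/0.823 = 75.58 mm.
From the linear strain diagram with ε_cu = 0.003: ε_t = 0.003 (d − c)/c = 0.003 × (885 − 75.58)/75.58 = 0.0321.
Since ε_t ≥ 0.005, the section is tension-controlled.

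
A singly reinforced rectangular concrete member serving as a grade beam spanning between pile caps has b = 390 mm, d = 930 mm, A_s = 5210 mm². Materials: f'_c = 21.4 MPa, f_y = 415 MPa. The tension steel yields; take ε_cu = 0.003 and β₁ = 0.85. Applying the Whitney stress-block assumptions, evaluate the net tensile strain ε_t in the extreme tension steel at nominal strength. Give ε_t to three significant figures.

ε_t ≈ 0.00478

a = A_s f_y/(0.85 f'_c b) = 304.78 mm.
β₁ = 0.85, so c = a/β₁ = 304.78/0.85 = 358.56 mm.
From the linear strain diagram with ε_cu = 0.003: ε_t = 0.003 (d − c)/c = 0.003 × (930 − 358.56)/358.56 = 0.00478.
ε_t is between 0.004 and 0.005 — transition zone.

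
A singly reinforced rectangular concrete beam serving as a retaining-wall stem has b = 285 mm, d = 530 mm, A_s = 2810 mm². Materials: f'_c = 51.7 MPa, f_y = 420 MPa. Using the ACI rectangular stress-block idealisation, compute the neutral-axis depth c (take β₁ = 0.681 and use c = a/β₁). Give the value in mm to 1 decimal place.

c ≈ 138.4 mm

T = A_s f_y = 2810 × 420 = 1180200 N = 1180.2 kN.
Setting C = 0.85 f'_c a b equal to T: a = 1180200/(0.85 × 51.7 × 285) = 94.233 mm.
With β₁ = 0.681, c = a/β₁ = 94.233/0.681 = 138.4 mm.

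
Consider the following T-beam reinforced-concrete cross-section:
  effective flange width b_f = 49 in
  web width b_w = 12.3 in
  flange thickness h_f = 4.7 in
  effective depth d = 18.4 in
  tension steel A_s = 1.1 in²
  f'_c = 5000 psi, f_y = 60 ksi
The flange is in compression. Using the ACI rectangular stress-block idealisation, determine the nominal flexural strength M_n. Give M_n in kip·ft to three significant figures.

Tension: T = A_s f_y = 1.1 × 60 = 66 kips.
Try a within the flange: a = T/(0.85 f'_c b_f) = 66/(0.85 × 5 × 49) = 0.317 in.
Since a = 0.317 ≤ h_f = 4.7 in, the stress block lies entirely in the flange; analyse as a rectangular beam of width b_f.
M_n = T(d − a/2) = 66 × (18.4 − 0.1585) = 1203.9 kip·in.
M_n = 1203.9/12 = 100.33 kip·ft.

M_n ≈ 100 kip·ft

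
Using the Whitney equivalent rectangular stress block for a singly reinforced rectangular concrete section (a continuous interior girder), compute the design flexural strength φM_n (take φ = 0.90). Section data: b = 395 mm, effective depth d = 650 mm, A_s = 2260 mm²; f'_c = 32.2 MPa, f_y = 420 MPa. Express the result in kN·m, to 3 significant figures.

φM_n ≈ 518 kN·m

T = A_s f_y = 2260 × 420 = 949200 N = 949.2 kN.
From C = T: a = T/(0.85 f'_c b) = 949200/(0.85 × 32.2 × 395) = 87.80 mm.
M_n = T(d − a/2) = 949.2 kN × (650 − 43.9) mm = 575.31 kN·m.
φM_n = 0.90 × 575.31 = 517.78 kN·m.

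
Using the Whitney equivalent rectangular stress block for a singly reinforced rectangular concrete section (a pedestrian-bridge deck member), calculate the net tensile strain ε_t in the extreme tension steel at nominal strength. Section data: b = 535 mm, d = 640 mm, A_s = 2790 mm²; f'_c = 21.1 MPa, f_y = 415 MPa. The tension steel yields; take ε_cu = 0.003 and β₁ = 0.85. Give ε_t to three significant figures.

ε_t ≈ 0.0105

a = A_s f_y/(0.85 f'_c b) = 120.67 mm.
β₁ = 0.85, so c = a/β₁ = 120.67/0.85 = 141.96 mm.
From the linear strain diagram with ε_cu = 0.003: ε_t = 0.003 (d − c)/c = 0.003 × (640 − 141.96)/141.96 = 0.0105.
Since ε_t ≥ 0.005, the section is tension-controlled.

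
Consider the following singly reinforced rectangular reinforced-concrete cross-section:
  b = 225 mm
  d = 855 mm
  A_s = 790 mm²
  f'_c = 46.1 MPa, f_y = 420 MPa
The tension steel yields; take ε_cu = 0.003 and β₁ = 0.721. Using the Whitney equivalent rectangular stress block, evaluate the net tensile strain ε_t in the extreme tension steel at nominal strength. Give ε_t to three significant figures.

a = A_s f_y/(0.85 f'_c b) = 37.63 mm.
β₁ = 0.721, so c = a/β₁ = 37.63/0.721 = 52.19 mm.
From the linear strain diagram with ε_cu = 0.003: ε_t = 0.003 (d − c)/c = 0.003 × (855 − 52.19)/52.19 = 0.0461.
Since ε_t ≥ 0.005, the section is tension-controlled.

ε_t ≈ 0.0461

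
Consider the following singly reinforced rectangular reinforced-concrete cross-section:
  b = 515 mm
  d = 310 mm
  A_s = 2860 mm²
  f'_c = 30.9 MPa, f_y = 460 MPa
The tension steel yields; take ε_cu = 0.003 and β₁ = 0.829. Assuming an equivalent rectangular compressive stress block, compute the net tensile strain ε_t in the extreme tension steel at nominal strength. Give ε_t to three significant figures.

ε_t ≈ 0.00493

a = A_s f_y/(0.85 f'_c b) = 97.26 mm.
β₁ = 0.829, so c = a/β₁ = 97.26/0.829 = 117.32 mm.
From the linear strain diagram with ε_cu = 0.003: ε_t = 0.003 (d − c)/c = 0.003 × (310 − 117.32)/117.32 = 0.00493.
ε_t is between 0.004 and 0.005 — transition zone.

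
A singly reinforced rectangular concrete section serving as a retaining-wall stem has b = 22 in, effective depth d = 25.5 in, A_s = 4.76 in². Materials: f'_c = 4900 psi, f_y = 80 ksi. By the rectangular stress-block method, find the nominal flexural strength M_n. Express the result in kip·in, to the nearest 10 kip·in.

M_n ≈ 8920 kip·in

T = A_s f_y = 4.76 × 80 = 380.8 kips.
a = T/(0.85 f'_c b) = 380.8/(0.85 × 4.9 × 22) = 4.156 in.
M_n = T(d − a/2) = 380.8 × (25.5 − 2.078) = 8919.1 kip·in.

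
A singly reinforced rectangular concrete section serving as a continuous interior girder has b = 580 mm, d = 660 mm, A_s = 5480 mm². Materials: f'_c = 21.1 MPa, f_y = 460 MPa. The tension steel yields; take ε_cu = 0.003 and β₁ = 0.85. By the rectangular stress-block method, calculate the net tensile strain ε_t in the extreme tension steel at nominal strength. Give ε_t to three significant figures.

a = A_s f_y/(0.85 f'_c b) = 242.33 mm.
β₁ = 0.85, so c = a/β₁ = 242.33/0.85 = 285.09 mm.
From the linear strain diagram with ε_cu = 0.003: ε_t = 0.003 (d − c)/c = 0.003 × (660 − 285.09)/285.09 = 0.00395.
ε_t < 0.004 — the section is over-reinforced for flexure under ACI limits.

ε_t ≈ 0.00395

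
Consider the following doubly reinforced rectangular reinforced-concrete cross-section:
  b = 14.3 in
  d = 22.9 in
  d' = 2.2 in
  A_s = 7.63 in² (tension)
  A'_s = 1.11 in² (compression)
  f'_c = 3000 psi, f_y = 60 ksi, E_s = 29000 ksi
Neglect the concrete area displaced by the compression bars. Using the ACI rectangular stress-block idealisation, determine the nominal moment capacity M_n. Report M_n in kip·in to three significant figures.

M_n ≈ 8240 kip·in

Assume both steels yield.
a = (A_s − A'_s) f_y/(0.85 f'_c b) = (7.63 − 1.11) × 60/(0.85 × 3 × 14.3) = 10.728 in.
c = a/β₁ = 10.728/0.85 = 12.621 in; ε'_s = 0.003(c − d')/c = 0.0025 ≥ ε_y = 0.0021, so the compression steel yields.
M_n = (A_s − A'_s) f_y (d − a/2) + A'_s f_y (d − d') = 391.2 × (22.9 − 5.364) + 66.6 × (22.9 − 2.2) = 6860.1 + 1378.6 = 8238.7 kip·in.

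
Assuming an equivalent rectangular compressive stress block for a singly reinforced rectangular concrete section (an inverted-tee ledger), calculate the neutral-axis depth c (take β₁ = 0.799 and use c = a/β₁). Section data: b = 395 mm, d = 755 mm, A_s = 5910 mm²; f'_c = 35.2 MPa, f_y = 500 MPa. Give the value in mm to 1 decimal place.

T = A_s f_y = 5910 × 500 = 2955000 N = 2955 kN.
Setting C = 0.85 f'_c a b equal to T: a = 2955000/(0.85 × 35.2 × 395) = 250.034 mm.
With β₁ = 0.799, c = a/β₁ = 250.034/0.799 = 312.9 mm.

c ≈ 312.9 mm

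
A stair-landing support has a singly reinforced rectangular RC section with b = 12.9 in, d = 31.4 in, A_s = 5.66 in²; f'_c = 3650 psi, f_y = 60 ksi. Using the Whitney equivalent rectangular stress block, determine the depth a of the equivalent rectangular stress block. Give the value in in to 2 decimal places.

T = A_s f_y = 5.66 × 60 = 339.6 kips.
a = T/(0.85 f'_c b) = 339.6/(0.85 × 3.65 × 12.9) = 8.49 in.

a ≈ 8.49 in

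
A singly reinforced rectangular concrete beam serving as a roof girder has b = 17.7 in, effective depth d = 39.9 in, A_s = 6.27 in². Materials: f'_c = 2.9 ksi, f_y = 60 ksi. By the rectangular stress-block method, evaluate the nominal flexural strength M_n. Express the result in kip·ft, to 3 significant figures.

T = A_s f_y = 6.27 × 60 = 376.2 kips.
a = T/(0.85 f'_c b) = 376.2/(0.85 × 2.9 × 17.7) = 8.622 in.
M_n = T(d − a/2) = 376.2 × (39.9 − 4.311) = 13388.6 kip·in = 13388.6/12 = 1115.72 kip·ft.

M_n ≈ 1120 kip·ft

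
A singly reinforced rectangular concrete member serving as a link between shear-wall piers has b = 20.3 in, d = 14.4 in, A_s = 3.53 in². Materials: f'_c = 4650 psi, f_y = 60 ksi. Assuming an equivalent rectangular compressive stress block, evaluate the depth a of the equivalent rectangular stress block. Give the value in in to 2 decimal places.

a ≈ 2.64 in

T = A_s f_y = 3.53 × 60 = 211.8 kips.
a = T/(0.85 f'_c b) = 211.8/(0.85 × 4.65 × 20.3) = 2.64 in.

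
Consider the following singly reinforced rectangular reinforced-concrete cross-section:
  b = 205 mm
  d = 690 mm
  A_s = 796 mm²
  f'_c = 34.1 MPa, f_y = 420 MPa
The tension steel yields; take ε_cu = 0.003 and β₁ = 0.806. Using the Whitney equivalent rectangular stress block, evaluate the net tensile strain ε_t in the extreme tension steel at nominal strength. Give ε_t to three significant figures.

ε_t ≈ 0.0267

a = A_s f_y/(0.85 f'_c b) = 56.26 mm.
β₁ = 0.806, so c = a/β₁ = 56.26/0.806 = 69.80 mm.
From the linear strain diagram with ε_cu = 0.003: ε_t = 0.003 (d − c)/c = 0.003 × (690 − 69.80)/69.80 = 0.0267.
Since ε_t ≥ 0.005, the section is tension-controlled.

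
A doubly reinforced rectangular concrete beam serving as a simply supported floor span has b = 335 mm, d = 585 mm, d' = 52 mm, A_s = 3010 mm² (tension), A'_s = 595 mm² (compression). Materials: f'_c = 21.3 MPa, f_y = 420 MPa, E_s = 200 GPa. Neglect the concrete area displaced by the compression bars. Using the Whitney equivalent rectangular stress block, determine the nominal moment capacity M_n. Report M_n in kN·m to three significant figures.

M_n ≈ 642 kN·m

Assume both tension and compression steel yield.
Net tension couple steel: A_s − A'_s = 2415 mm².
a = (A_s − A'_s) f_y / (0.85 f'_c b) = 1014300/(0.85 × 21.3 × 335) = 167.23 mm.
c = a/β₁ = 167.23/0.85 = 196.74 mm; ε'_s = 0.003(c − d')/c = 0.0022 ≥ f_y/E_s = 0.0021, so compression steel does yield.
M_n = (A_s − A'_s) f_y (d − a/2) + A'_s f_y (d − d') = [1014300 × (585 − 83.615) + 249900 × (585 − 52)] × 10⁻⁶ = 508.55 + 133.20 = 641.75 kN·m.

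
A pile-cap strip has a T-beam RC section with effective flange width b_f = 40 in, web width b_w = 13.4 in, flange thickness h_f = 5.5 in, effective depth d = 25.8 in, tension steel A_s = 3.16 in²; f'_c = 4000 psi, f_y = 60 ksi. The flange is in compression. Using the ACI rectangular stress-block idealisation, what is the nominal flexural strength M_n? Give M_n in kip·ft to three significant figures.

Tension: T = A_s f_y = 3.16 × 60 = 189.6 kips.
Try a within the flange: a = T/(0.85 f'_c b_f) = 189.6/(0.85 × 4 × 40) = 1.394 in.
Since a = 1.394 ≤ h_f = 5.5 in, the stress block lies entirely in the flange; analyse as a rectangular beam of width b_f.
M_n = T(d − a/2) = 189.6 × (25.8 − 0.697) = 4759.5 kip·in.
M_n = 4759.5/12 = 396.63 kip·ft.

M_n ≈ 397 kip·ft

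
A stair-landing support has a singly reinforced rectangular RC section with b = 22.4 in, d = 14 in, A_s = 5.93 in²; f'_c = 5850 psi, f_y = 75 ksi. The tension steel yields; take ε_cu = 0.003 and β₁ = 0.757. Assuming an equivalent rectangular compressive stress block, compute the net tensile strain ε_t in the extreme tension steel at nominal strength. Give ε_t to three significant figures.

ε_t ≈ 0.00496

a = A_s f_y/(0.85 f'_c b) = 3.993 in.
β₁ = 0.757, so c = a/β₁ = 3.993/0.757 = 5.275 in.
From the linear strain diagram with ε_cu = 0.003: ε_t = 0.003 (d − c)/c = 0.003 × (14 − 5.275)/5.275 = 0.00496.
ε_t is between 0.004 and 0.005 — transition zone.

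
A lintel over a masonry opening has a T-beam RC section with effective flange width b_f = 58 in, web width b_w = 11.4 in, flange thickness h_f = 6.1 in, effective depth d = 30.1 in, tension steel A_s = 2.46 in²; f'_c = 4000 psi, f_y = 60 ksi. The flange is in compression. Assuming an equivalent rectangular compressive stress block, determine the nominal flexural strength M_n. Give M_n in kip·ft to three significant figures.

Tension: T = A_s f_y = 2.46 × 60 = 147.6 kips.
Try a within the flange: a = T/(0.85 f'_c b_f) = 147.6/(0.85 × 4 × 58) = 0.748 in.
Since a = 0.748 ≤ h_f = 6.1 in, the stress block lies entirely in the flange; analyse as a rectangular beam of width b_f.
M_n = T(d − a/2) = 147.6 × (30.1 − 0.374) = 4387.6 kip·in.
M_n = 4387.6/12 = 365.63 kip·ft.

M_n ≈ 366 kip·ft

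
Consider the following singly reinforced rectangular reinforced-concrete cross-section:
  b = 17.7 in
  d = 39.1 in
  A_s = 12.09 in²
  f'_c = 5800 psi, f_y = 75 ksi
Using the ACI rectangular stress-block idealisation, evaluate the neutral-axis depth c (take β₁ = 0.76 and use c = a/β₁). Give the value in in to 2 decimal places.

T = A_s f_y = 12.09 × 75 = 906.75 kips.
a = T/(0.85 f'_c b) = 906.75/(0.85 × 5.8 × 17.7) = 10.3912 in.
With β₁ = 0.76, c = a/β₁ = 10.3912/0.76 = 13.67 in.

c ≈ 13.67 in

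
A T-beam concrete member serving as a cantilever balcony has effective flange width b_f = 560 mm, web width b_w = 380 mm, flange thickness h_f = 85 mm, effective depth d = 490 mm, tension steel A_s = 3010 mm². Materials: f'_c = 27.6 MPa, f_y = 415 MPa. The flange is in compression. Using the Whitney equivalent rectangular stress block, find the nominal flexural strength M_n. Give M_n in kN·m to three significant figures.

Tension: T = A_s f_y = 3010 × 415 = 1249150 N.
Try a within the flange: a = T/(0.85 f'_c b_f) = 1249150/(0.85 × 27.6 × 560) = 95.08 mm.
a = 95.08 > h_f = 85 mm: the block extends into the web. Split into flange-overhang and web parts.
C_f = 0.85 f'_c (b_f − b_w) h_f = 0.85 × 27.6 × (560 − 380) × 85 = 358938 N.
Remaining web compression depth: a_w = (T − C_f)/(0.85 f'_c b_w) = (1249150 − 358938)/(0.85 × 27.6 × 380) = 99.86 mm.
M_n = C_f(d − h_f/2) + (T − C_f)(d − a_w/2) = 358938 × (490 − 42.5) + 890212 × (490 − 49.93) = 160.62 + 391.76 = 552.38 × 10⁶ N·mm.
M_n = 552.38 kN·m.

M_n ≈ 552 kN·m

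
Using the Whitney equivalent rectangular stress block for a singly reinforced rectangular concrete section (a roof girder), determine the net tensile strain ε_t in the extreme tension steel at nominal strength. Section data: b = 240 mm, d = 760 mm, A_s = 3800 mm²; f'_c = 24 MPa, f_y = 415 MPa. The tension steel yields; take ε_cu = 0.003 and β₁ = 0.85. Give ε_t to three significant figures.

a = A_s f_y/(0.85 f'_c b) = 322.10 mm.
β₁ = 0.85, so c = a/β₁ = 322.10/0.85 = 378.94 mm.
From the linear strain diagram with ε_cu = 0.003: ε_t = 0.003 (d − c)/c = 0.003 × (760 − 378.94)/378.94 = 0.00302.
ε_t < 0.004 — the section is over-reinforced for flexure under ACI limits.

ε_t ≈ 0.00302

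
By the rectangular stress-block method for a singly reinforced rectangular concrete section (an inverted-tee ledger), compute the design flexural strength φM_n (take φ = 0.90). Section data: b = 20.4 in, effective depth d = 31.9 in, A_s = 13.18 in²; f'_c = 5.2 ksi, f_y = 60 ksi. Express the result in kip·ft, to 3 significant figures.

T = A_s f_y = 13.18 × 60 = 790.8 kips.
a = T/(0.85 f'_c b) = 790.8/(0.85 × 5.2 × 20.4) = 8.770 in.
M_n = T(d − a/2) = 790.8 × (31.9 − 4.385) = 21758.9 kip·in = 21758.9/12 = 1813.24 kip·ft.
φM_n = 0.90 × 1813.24 = 1631.92 kip·ft.

φM_n ≈ 1630 kip·ft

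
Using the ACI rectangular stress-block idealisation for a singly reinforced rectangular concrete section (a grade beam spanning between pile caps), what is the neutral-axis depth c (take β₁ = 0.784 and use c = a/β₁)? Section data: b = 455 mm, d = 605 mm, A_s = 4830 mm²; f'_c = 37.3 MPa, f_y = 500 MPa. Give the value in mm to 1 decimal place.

T = A_s f_y = 4830 × 500 = 2415000 N = 2415 kN.
Setting C = 0.85 f'_c a b equal to T: a = 2415000/(0.85 × 37.3 × 455) = 167.409 mm.
With β₁ = 0.784, c = a/β₁ = 167.409/0.784 = 213.5 mm.

c ≈ 213.5 mm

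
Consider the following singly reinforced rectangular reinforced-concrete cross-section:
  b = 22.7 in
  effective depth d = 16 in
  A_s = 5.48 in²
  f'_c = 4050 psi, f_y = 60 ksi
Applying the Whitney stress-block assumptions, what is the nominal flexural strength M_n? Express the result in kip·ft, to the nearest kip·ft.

M_n ≈ 381 kip·ft

T = A_s f_y = 5.48 × 60 = 328.8 kips.
a = T/(0.85 f'_c b) = 328.8/(0.85 × 4.05 × 22.7) = 4.208 in.
M_n = T(d − a/2) = 328.8 × (16 − 2.104) = 4569.0 kip·in = 4569.0/12 = 380.75 kip·ft.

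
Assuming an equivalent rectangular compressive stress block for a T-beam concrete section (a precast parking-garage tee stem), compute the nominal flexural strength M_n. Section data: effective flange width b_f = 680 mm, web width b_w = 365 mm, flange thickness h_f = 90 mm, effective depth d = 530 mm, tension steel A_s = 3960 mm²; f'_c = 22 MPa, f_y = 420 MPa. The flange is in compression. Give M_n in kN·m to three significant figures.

M_n ≈ 764 kN·m

Tension: T = A_s f_y = 3960 × 420 = 1663200 N.
Try a within the flange: a = T/(0.85 f'_c b_f) = 1663200/(0.85 × 22 × 680) = 130.80 mm.
a = 130.80 > h_f = 90 mm: the block extends into the web. Split into flange-overhang and web parts.
C_f = 0.85 f'_c (b_f − b_w) h_f = 0.85 × 22 × (680 − 365) × 90 = 530145 N.
Remaining web compression depth: a_w = (T − C_f)/(0.85 f'_c b_w) = (1663200 − 530145)/(0.85 × 22 × 365) = 166.00 mm.
M_n = C_f(d − h_f/2) + (T − C_f)(d − a_w/2) = 530145 × (530 − 45) + 1133055 × (530 − 83) = 257.12 + 506.48 = 763.60 × 10⁶ N·mm.
M_n = 763.60 kN·m.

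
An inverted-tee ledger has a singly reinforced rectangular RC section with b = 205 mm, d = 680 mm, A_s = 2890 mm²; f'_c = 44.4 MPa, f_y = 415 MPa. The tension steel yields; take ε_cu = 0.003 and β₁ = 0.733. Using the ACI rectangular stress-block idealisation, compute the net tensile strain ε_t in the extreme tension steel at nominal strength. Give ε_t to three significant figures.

ε_t ≈ 0.00665

a = A_s f_y/(0.85 f'_c b) = 155.02 mm.
β₁ = 0.733, so c = a/β₁ = 155.02/0.733 = 211.49 mm.
From the linear strain diagram with ε_cu = 0.003: ε_t = 0.003 (d − c)/c = 0.003 × (680 − 211.49)/211.49 = 0.00665.
Since ε_t ≥ 0.005, the section is tension-controlled.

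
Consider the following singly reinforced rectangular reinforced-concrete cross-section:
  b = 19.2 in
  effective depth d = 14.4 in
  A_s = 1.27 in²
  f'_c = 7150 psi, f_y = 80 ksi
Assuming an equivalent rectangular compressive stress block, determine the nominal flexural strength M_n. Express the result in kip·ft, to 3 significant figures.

M_n ≈ 118 kip·ft

T = A_s f_y = 1.27 × 80 = 101.6 kips.
a = T/(0.85 f'_c b) = 101.6/(0.85 × 7.15 × 19.2) = 0.871 in.
M_n = T(d − a/2) = 101.6 × (14.4 − 0.4355) = 1418.8 kip·in = 1418.8/12 = 118.23 kip·ft.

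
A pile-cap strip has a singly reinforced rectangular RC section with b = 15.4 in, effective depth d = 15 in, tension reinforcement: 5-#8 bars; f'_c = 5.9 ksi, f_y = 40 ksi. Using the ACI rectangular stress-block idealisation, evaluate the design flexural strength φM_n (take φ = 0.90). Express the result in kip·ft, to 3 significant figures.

A_s = 5 × 0.79 = 3.95 in².
T = A_s f_y = 3.95 × 40 = 158 kips.
a = T/(0.85 f'_c b) = 158/(0.85 × 5.9 × 15.4) = 2.046 in.
M_n = T(d − a/2) = 158 × (15 − 1.023) = 2208.4 kip·in = 2208.4/12 = 184.03 kip·ft.
φM_n = 0.90 × 184.03 = 165.63 kip·ft.

φM_n ≈ 166 kip·ft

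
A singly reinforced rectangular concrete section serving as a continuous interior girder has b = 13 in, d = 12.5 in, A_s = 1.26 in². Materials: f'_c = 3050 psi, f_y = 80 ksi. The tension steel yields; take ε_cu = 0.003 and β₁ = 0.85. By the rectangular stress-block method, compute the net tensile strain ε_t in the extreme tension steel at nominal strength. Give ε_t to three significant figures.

ε_t ≈ 0.00766

a = A_s f_y/(0.85 f'_c b) = 2.991 in.
β₁ = 0.85, so c = a/β₁ = 2.991/0.85 = 3.519 in.
From the linear strain diagram with ε_cu = 0.003: ε_t = 0.003 (d − c)/c = 0.003 × (12.5 − 3.519)/3.519 = 0.00766.
Since ε_t ≥ 0.005, the section is tension-controlled.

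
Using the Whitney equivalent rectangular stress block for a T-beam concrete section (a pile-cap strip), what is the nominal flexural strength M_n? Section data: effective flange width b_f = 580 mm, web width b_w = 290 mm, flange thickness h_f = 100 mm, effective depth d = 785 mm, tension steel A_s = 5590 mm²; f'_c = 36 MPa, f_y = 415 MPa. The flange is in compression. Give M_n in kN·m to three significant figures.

M_n ≈ 1660 kN·m

Tension: T = A_s f_y = 5590 × 415 = 2319850 N.
Try a within the flange: a = T/(0.85 f'_c b_f) = 2319850/(0.85 × 36 × 580) = 130.71 mm.
a = 130.71 > h_f = 100 mm: the block extends into the web. Split into flange-overhang and web parts.
C_f = 0.85 f'_c (b_f − b_w) h_f = 0.85 × 36 × (580 − 290) × 100 = 887400 N.
Remaining web compression depth: a_w = (T − C_f)/(0.85 f'_c b_w) = (2319850 − 887400)/(0.85 × 36 × 290) = 161.42 mm.
M_n = C_f(d − h_f/2) + (T − C_f)(d − a_w/2) = 887400 × (785 − 50) + 1432450 × (785 − 80.71) = 652.24 + 1008.86 = 1661.10 × 10⁶ N·mm.
M_n = 1661.10 kN·m.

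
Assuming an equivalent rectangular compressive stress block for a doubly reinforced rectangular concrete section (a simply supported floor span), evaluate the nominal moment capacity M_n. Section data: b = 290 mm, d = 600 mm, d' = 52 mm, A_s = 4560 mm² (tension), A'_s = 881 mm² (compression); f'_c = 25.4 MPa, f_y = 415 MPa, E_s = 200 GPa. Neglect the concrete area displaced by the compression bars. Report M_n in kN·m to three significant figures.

M_n ≈ 930 kN·m

Assume both tension and compression steel yield.
Net tension couple steel: A_s − A'_s = 3679 mm².
a = (A_s − A'_s) f_y / (0.85 f'_c b) = 1526785/(0.85 × 25.4 × 290) = 243.85 mm.
c = a/β₁ = 243.85/0.85 = 286.88 mm; ε'_s = 0.003(c − d')/c = 0.0025 ≥ f_y/E_s = 0.0021, so compression steel does yield.
M_n = (A_s − A'_s) f_y (d − a/2) + A'_s f_y (d − d') = [1526785 × (600 − 121.925) + 365615 × (600 − 52)] × 10⁻⁶ = 729.92 + 200.36 = 930.28 kN·m.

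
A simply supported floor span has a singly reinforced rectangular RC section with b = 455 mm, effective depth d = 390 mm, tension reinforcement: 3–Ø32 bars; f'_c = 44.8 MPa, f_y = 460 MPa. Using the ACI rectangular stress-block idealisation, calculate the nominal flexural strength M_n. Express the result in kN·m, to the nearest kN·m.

A_s = 3 × 804 = 2412 mm².
T = A_s f_y = 2412 × 460 = 1109520 N = 1109.52 kN.
From C = T: a = T/(0.85 f'_c b) = 1109520/(0.85 × 44.8 × 455) = 64.04 mm.
M_n = T(d − a/2) = 1109.52 kN × (390 − 32.02) mm = 397.19 kN·m.

M_n ≈ 397 kN·m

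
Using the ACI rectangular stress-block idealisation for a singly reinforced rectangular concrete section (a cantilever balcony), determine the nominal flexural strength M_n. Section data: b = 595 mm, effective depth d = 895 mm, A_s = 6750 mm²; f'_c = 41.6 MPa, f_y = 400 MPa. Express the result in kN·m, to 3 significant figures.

T = A_s f_y = 6750 × 400 = 2700000 N = 2700 kN.
From C = T: a = T/(0.85 f'_c b) = 2700000/(0.85 × 41.6 × 595) = 128.33 mm.
M_n = T(d − a/2) = 2700 kN × (895 − 64.165) mm = 2243.25 kN·m.

M_n ≈ 2240 kN·m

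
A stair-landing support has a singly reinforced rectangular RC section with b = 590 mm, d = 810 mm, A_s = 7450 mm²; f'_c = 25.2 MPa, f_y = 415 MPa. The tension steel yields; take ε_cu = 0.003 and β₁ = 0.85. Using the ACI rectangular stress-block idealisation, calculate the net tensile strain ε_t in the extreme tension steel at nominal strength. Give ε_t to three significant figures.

ε_t ≈ 0.00544

a = A_s f_y/(0.85 f'_c b) = 244.64 mm.
β₁ = 0.85, so c = a/β₁ = 244.64/0.85 = 287.81 mm.
From the linear strain diagram with ε_cu = 0.003: ε_t = 0.003 (d − c)/c = 0.003 × (810 − 287.81)/287.81 = 0.00544.
Since ε_t ≥ 0.005, the section is tension-controlled.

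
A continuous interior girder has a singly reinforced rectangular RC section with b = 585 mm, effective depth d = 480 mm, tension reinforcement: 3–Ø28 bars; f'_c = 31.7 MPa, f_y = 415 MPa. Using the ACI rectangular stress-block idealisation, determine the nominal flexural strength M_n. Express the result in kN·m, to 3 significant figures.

A_s = 3 × 616 = 1848 mm².
T = A_s f_y = 1848 × 415 = 766920 N = 766.92 kN.
From C = T: a = T/(0.85 f'_c b) = 766920/(0.85 × 31.7 × 585) = 48.65 mm.
M_n = T(d − a/2) = 766.92 kN × (480 − 24.325) mm = 349.47 kN·m.

M_n ≈ 349 kN·m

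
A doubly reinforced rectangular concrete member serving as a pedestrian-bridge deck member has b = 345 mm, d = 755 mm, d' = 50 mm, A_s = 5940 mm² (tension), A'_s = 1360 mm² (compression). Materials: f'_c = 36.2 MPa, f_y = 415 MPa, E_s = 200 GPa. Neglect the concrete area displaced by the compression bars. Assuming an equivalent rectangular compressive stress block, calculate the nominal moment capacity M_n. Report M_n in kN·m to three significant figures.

Assume both tension and compression steel yield.
Net tension couple steel: A_s − A'_s = 4580 mm².
a = (A_s − A'_s) f_y / (0.85 f'_c b) = 1900700/(0.85 × 36.2 × 345) = 179.05 mm.
c = a/β₁ = 179.05/0.791 = 226.36 mm; ε'_s = 0.003(c − d')/c = 0.0023 ≥ f_y/E_s = 0.0021, so compression steel does yield.
M_n = (A_s − A'_s) f_y (d − a/2) + A'_s f_y (d − d') = [1900700 × (755 − 89.525) + 564400 × (755 − 50)] × 10⁻⁶ = 1264.87 + 397.90 = 1662.77 kN·m.

M_n ≈ 1660 kN·m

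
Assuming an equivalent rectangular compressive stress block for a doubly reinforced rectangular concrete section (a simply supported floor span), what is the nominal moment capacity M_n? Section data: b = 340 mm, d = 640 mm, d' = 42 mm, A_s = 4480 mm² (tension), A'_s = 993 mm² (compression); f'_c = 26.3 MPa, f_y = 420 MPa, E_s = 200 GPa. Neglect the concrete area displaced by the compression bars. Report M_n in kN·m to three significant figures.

Assume both tension and compression steel yield.
Net tension couple steel: A_s − A'_s = 3487 mm².
a = (A_s − A'_s) f_y / (0.85 f'_c b) = 1464540/(0.85 × 26.3 × 340) = 192.68 mm.
c = a/β₁ = 192.68/0.85 = 226.68 mm; ε'_s = 0.003(c − d')/c = 0.0024 ≥ f_y/E_s = 0.0021, so compression steel does yield.
M_n = (A_s − A'_s) f_y (d − a/2) + A'_s f_y (d − d') = [1464540 × (640 − 96.34) + 417060 × (640 − 42)] × 10⁻⁶ = 796.21 + 249.40 = 1045.61 kN·m.

M_n ≈ 1050 kN·m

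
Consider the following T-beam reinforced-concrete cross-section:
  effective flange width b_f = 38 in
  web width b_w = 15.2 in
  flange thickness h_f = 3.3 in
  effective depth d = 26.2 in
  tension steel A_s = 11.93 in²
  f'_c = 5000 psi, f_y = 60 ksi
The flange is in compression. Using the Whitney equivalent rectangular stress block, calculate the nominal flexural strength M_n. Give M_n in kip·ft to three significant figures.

M_n ≈ 1420 kip·ft

Tension: T = A_s f_y = 11.93 × 60 = 715.8 kips.
Try a within the flange: a = T/(0.85 f'_c b_f) = 715.8/(0.85 × 5 × 38) = 4.432 in.
a = 4.432 > h_f = 3.3 in: the block extends into the web. Split into flange-overhang and web parts.
C_f = 0.85 f'_c (b_f − b_w) h_f = 0.85 × 5 × (38 − 15.2) × 3.3 = 319.8 kips.
Remaining web compression depth: a_w = (T − C_f)/(0.85 f'_c b_w) = (715.8 − 319.8)/(0.85 × 5 × 15.2) = 6.130 in.
M_n = C_f(d − h_f/2) + (T − C_f)(d − a_w/2) = 319.8 × (26.2 − 1.65) + 396 × (26.2 − 3.065) = 7851.1 + 9161.5 = 17012.6 kip·in.
M_n = 17012.6/12 = 1417.72 kip·ft.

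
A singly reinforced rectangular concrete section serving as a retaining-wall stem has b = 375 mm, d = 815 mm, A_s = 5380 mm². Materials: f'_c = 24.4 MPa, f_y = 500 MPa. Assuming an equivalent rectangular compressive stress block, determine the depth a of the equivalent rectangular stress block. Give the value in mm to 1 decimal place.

T = A_s f_y = 5380 × 500 = 2690000 N = 2690 kN.
Setting C = 0.85 f'_c a b equal to T: a = 2690000/(0.85 × 24.4 × 375) = 345.9 mm.

a ≈ 345.9 mm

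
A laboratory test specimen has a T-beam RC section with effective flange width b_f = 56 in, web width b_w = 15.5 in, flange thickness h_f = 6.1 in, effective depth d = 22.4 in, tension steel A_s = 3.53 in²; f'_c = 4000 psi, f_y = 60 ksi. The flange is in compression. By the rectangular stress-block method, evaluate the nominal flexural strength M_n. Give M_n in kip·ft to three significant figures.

M_n ≈ 386 kip·ft

Tension: T = A_s f_y = 3.53 × 60 = 211.8 kips.
Try a within the flange: a = T/(0.85 f'_c b_f) = 211.8/(0.85 × 4 × 56) = 1.112 in.
Since a = 1.112 ≤ h_f = 6.1 in, the stress block lies entirely in the flange; analyse as a rectangular beam of width b_f.
M_n = T(d − a/2) = 211.8 × (22.4 − 0.556) = 4626.6 kip·in.
M_n = 4626.6/12 = 385.55 kip·ft.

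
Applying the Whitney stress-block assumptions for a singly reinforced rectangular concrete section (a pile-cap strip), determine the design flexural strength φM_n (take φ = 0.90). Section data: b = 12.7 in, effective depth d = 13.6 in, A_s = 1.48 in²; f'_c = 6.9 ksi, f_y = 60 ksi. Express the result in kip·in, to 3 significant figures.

φM_n ≈ 1040 kip·in

T = A_s f_y = 1.48 × 60 = 88.8 kips.
a = T/(0.85 f'_c b) = 88.8/(0.85 × 6.9 × 12.7) = 1.192 in.
M_n = T(d − a/2) = 88.8 × (13.6 − 0.596) = 1154.8 kip·in.
φM_n = 0.90 × 1154.8 = 1039.3 kip·in.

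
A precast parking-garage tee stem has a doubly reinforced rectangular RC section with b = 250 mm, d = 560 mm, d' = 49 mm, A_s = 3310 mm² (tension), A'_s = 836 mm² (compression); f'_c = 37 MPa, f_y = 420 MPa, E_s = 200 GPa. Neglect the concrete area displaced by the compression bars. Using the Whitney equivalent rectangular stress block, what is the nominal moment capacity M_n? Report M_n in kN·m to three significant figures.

M_n ≈ 693 kN·m

Assume both tension and compression steel yield.
Net tension couple steel: A_s − A'_s = 2474 mm².
a = (A_s − A'_s) f_y / (0.85 f'_c b) = 1039080/(0.85 × 37 × 250) = 132.16 mm.
c = a/β₁ = 132.16/0.786 = 168.14 mm; ε'_s = 0.003(c − d')/c = 0.0021 ≥ f_y/E_s = 0.0021, so compression steel does yield.
M_n = (A_s − A'_s) f_y (d − a/2) + A'_s f_y (d − d') = [1039080 × (560 − 66.08) + 351120 × (560 − 49)] × 10⁻⁶ = 513.22 + 179.42 = 692.64 kN·m.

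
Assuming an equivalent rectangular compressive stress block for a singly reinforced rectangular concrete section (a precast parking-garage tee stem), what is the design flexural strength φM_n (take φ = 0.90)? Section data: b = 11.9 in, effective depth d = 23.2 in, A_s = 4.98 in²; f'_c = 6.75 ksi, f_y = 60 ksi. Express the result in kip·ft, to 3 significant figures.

T = A_s f_y = 4.98 × 60 = 298.8 kips.
a = T/(0.85 f'_c b) = 298.8/(0.85 × 6.75 × 11.9) = 4.376 in.
M_n = T(d − a/2) = 298.8 × (23.2 − 2.188) = 6278.4 kip·in = 6278.4/12 = 523.20 kip·ft.
φM_n = 0.90 × 523.20 = 470.88 kip·ft.

φM_n ≈ 471 kip·ft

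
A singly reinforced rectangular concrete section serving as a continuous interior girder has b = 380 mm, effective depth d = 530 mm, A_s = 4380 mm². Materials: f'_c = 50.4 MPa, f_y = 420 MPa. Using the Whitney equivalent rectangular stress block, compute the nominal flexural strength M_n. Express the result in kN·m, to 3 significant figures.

M_n ≈ 871 kN·m

T = A_s f_y = 4380 × 420 = 1839600 N = 1839.6 kN.
From C = T: a = T/(0.85 f'_c b) = 1839600/(0.85 × 50.4 × 380) = 113.00 mm.
M_n = T(d − a/2) = 1839.6 kN × (530 − 56.5) mm = 871.05 kN·m.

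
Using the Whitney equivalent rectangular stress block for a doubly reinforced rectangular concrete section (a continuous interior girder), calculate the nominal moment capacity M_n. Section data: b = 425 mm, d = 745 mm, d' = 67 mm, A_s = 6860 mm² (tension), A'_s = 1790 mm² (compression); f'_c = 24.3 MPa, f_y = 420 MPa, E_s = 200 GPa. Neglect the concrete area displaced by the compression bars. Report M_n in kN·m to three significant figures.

Assume both tension and compression steel yield.
Net tension couple steel: A_s − A'_s = 5070 mm².
a = (A_s − A'_s) f_y / (0.85 f'_c b) = 2129400/(0.85 × 24.3 × 425) = 242.57 mm.
c = a/β₁ = 242.57/0.85 = 285.38 mm; ε'_s = 0.003(c − d')/c = 0.0023 ≥ f_y/E_s = 0.0021, so compression steel does yield.
M_n = (A_s − A'_s) f_y (d − a/2) + A'_s f_y (d − d') = [2129400 × (745 − 121.285) + 751800 × (745 − 67)] × 10⁻⁶ = 1328.14 + 509.72 = 1837.86 kN·m.

M_n ≈ 1840 kN·m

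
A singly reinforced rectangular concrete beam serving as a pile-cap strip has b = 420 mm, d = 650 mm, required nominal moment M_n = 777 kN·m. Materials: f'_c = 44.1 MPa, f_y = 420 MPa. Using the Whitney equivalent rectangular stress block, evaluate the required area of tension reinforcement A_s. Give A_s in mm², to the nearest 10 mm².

A_s ≈ 3040 mm²

With M_n = 0.85 f'_c a b (d − a/2), solve the quadratic for a:
a = d − √(d² − 2M_n/(0.85 f'_c b)) = 650 − √(650² − 2 × 777×10⁶/(0.85 × 44.1 × 420)) = 80.97 mm.
A_s = 0.85 f'_c a b / f_y = 0.85 × 44.1 × 80.97 × 420 / 420 = 3035.2 mm².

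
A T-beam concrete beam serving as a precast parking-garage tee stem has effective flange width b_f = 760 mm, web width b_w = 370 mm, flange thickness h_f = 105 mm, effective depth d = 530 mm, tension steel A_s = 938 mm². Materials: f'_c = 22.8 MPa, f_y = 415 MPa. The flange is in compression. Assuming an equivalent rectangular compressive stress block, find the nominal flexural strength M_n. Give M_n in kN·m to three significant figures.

M_n ≈ 201 kN·m

Tension: T = A_s f_y = 938 × 415 = 389270 N.
Try a within the flange: a = T/(0.85 f'_c b_f) = 389270/(0.85 × 22.8 × 760) = 26.43 mm.
Since a = 26.43 ≤ h_f = 105 mm, the stress block lies entirely in the flange; analyse as a rectangular beam of width b_f.
M_n = T(d − a/2) = 389270 × (530 − 13.215) = 201.17 × 10⁶ N·mm.
M_n = 201.17 kN·m.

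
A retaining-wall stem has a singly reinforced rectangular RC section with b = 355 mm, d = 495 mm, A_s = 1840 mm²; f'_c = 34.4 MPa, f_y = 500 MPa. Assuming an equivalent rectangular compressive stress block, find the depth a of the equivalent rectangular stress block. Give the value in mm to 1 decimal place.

T = A_s f_y = 1840 × 500 = 920000 N = 920 kN.
Setting C = 0.85 f'_c a b equal to T: a = 920000/(0.85 × 34.4 × 355) = 88.6 mm.

a ≈ 88.6 mm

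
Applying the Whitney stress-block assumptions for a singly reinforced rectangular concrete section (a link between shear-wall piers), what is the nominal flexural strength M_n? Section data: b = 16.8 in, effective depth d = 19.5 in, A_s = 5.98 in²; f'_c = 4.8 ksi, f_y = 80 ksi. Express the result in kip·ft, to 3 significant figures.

T = A_s f_y = 5.98 × 80 = 478.4 kips.
a = T/(0.85 f'_c b) = 478.4/(0.85 × 4.8 × 16.8) = 6.979 in.
M_n = T(d − a/2) = 478.4 × (19.5 − 3.4895) = 7659.4 kip·in = 7659.4/12 = 638.28 kip·ft.

M_n ≈ 638 kip·ft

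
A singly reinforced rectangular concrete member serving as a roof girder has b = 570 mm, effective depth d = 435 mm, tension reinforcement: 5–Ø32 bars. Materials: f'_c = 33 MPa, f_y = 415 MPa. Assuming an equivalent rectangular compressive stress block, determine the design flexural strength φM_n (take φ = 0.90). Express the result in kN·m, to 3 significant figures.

A_s = 5 × 804 = 4020 mm².
T = A_s f_y = 4020 × 415 = 1668300 N = 1668.3 kN.
From C = T: a = T/(0.85 f'_c b) = 1668300/(0.85 × 33 × 570) = 104.34 mm.
M_n = T(d − a/2) = 1668.3 kN × (435 − 52.17) mm = 638.68 kN·m.
φM_n = 0.90 × 638.68 = 574.81 kN·m.

φM_n ≈ 575 kN·m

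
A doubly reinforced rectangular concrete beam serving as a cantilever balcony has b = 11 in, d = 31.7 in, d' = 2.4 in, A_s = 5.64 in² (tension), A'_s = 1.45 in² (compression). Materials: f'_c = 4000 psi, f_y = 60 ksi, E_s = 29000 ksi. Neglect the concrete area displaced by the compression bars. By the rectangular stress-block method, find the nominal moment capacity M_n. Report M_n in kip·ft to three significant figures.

Assume both steels yield.
a = (A_s − A'_s) f_y/(0.85 f'_c b) = (5.64 − 1.45) × 60/(0.85 × 4 × 11) = 6.722 in.
c = a/β₁ = 6.722/0.85 = 7.908 in; ε'_s = 0.003(c − d')/c = 0.0021 ≥ ε_y = 0.0021, so the compression steel yields.
M_n = (A_s − A'_s) f_y (d − a/2) + A'_s f_y (d − d') = 251.4 × (31.7 − 3.361) + 87 × (31.7 − 2.4) = 7124.4 + 2549.1 = 9673.5 kip·in = 9673.5/12 = 806.13 kip·ft.

M_n ≈ 806 kip·ft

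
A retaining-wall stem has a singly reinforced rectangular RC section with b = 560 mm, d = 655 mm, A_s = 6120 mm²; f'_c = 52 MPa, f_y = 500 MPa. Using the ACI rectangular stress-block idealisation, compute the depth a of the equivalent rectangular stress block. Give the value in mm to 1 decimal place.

a ≈ 123.6 mm

T = A_s f_y = 6120 × 500 = 3060000 N = 3060 kN.
Setting C = 0.85 f'_c a b equal to T: a = 3060000/(0.85 × 52 × 560) = 123.6 mm.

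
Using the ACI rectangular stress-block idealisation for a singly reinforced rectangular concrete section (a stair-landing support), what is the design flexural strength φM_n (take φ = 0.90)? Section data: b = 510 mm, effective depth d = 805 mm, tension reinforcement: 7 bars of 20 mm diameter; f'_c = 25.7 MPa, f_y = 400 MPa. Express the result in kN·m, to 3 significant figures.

φM_n ≈ 606 kN·m

A_s = 7 × 314 = 2198 mm².
T = A_s f_y = 2198 × 400 = 879200 N = 879.2 kN.
From C = T: a = T/(0.85 f'_c b) = 879200/(0.85 × 25.7 × 510) = 78.92 mm.
M_n = T(d − a/2) = 879.2 kN × (805 − 39.46) mm = 673.06 kN·m.
φM_n = 0.90 × 673.06 = 605.75 kN·m.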